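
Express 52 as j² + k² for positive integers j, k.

We need to find integers j, k > 0 such that j² + k² = 52.
Trying j = 4: k² = 52 - 4² = 52 - 16 = 36
k = 6
Check: 4² + 6² = 16 + 36 = 52 ✓

52 = 4² + 6²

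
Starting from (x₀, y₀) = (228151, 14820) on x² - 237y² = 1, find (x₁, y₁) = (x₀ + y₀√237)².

Solutions to x² - Dy² = 1 are generated by powers of (x₀ + y₀√D).
The next solution satisfies x₁ + y₁√237 = (x₀ + y₀√237)², giving:
x₁ = x₀² + 237y₀² = 228151² + 237·14820² = 52052878801 + 52052878800 = 104105757601
y₁ = 2x₀y₀ = 2·228151·14820 = 6762395640

Verify: 104105757601² - 237·6762395640² = 10838008765678169275201 - 10838008765678169275200 = 1 ✓

x = 104105757601, y = 6762395640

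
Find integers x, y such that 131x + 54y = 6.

Step 1: Check solvability.
gcd(131, 54) = 1
Since 1 divides 6, solutions exist.

Step 2: Apply extended Euclidean algorithm to find gcd.
We find integers such that 131*x0 + 54*y0 = 1

Step 3: Scale the particular solution.
Multiply by 6/1 = 6:
x = -42, y = 102

Step 4: Verify.
131*(-42) + 54*(102) = 6 = 6 ✓

x = -42, y = 102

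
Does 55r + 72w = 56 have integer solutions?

Step 1: Compute gcd(55, 72).
gcd(55, 72) = 1

Step 2: Check divisibility.
Does 1 divide 56? 56 = 1 x 56, so yes.

By the theorem on linear Diophantine equations, 55r + 72w = 56 has integer solutions if and only if gcd(55, 72) divides 56. Since 1 | 56, solutions exist.

Yes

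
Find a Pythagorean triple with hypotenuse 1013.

We need a² + b² = 1013² = 1026169.
Trying: 45² + 1012² = 2025 + 1024144 = 1026169 ✓

(45, 1012, 1013)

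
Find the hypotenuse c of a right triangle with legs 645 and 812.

c² = a² + b² = 645² + 812² = 416025 + 659344 = 1075369
c = sqrt(1075369) = 1037

1037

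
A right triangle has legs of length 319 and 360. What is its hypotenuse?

c² = a² + b² = 319² + 360² = 101761 + 129600 = 231361
c = 481

481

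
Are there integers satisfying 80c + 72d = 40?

Step 1: Compute gcd(80, 72).
gcd(80, 72) = 8

Step 2: Check divisibility.
Does 8 divide 40? 40 = 8 x 5, so yes.

By the theorem on linear Diophantine equations, 80c + 72d = 40 has integer solutions if and only if gcd(80, 72) divides 40. Since 8 | 40, solutions exist.

Yes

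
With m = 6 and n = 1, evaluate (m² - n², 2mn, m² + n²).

a = m² - n² = 36 - 1 = 35
b = 2mn = 2·6·1 = 12
c = m² + n² = 36 + 1 = 37
Verify: 35² + 12² = 1225 + 144 = 1369 = 37² ✓

(35, 12, 37)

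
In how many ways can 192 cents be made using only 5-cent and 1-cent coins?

We need non-negative integers (x, y) with 5x + 1y = 192.
For each x from 0 to 38, check if (192 - 5x) is a non-negative multiple of 1.
Solutions (x, y): (0,192), (1,187), (2,182), (3,177), ...
Count: 39

39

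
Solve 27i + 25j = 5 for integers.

Step 1: Check solvability.
gcd(27, 25) = 1
Since 1 divides 5, solutions exist.

Step 2: Apply extended Euclidean algorithm to find gcd.
We find integers such that 27*x0 + 25*y0 = 1

Step 3: Scale the particular solution.
Multiply by 5/1 = 5:
i = -60, j = 65

Step 4: Verify.
27*(-60) + 25*(65) = 5 = 5 ✓

i = -60, j = 65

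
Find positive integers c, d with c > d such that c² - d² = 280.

Factor: c² - d² = (c+d)(c-d) = 280.
We need two factors of 280 with the same parity.
Use c+d = 140 and c-d = 2 (product 140·2 = 280).
Adding: 2c = 142, so c = 71.
Subtracting: 2d = 138, so d = 69.
Check: 71² - 69² = 5041 - 4761 = 280 ✓

c = 71, d = 69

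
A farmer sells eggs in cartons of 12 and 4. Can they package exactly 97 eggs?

We need non-negative a, b with 12a + 4b = 97.
gcd(12, 4) = 4, and 4 does not divide 97.
No integer solutions exist.

No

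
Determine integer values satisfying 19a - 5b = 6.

Step 1: Check solvability.
gcd(19, 5) = 1
Since 1 divides 6, solutions exist.

Step 2: Apply extended Euclidean algorithm to find gcd.
We find integers such that 19*x0 + 5*y0 = 1

Step 3: Scale the particular solution.
Multiply by 6/1 = 6:
a = -6, b = -24

Step 4: Verify.
19*(-6) - 5*(-24) = 6 = 6 ✓

a = -6, b = -24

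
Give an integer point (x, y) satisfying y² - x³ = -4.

Try small integer x values and check whether x³ - 4 is a perfect square.
x = 2: x³ - 4 = 2³ - 4 = 8 - 4 = 4
Is 4 a perfect square? 2² = 4 ✓
So (x, y) = (2, 2) is a solution.

x = 2, y = 2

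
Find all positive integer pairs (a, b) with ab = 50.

The positive divisors of 50 are: 1, 2, 5, 10, 25, 50.
Each divisor d gives the pair (d, 50/d):
(1, 50), (2, 25), (5, 10), (10, 5), (25, 2), (50, 1)

(1, 50), (2, 25), (5, 10), (10, 5), (25, 2), (50, 1)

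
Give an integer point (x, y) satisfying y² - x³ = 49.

Try small integer x values and check whether x³ + 49 is a perfect square.
x = 0: x³ + 49 = 0³ + 49 = 0 + 49 = 49
Is 49 a perfect square? 7² = 49 ✓
So (x, y) = (0, -7) is a solution.

x = 0, y = -7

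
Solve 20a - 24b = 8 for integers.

Step 1: Check solvability.
gcd(20, 24) = 4
Since 4 divides 8, solutions exist.

Step 2: Apply extended Euclidean algorithm to find gcd.
We find integers such that 20*x0 + 24*y0 = 4

Step 3: Scale the particular solution.
Multiply by 8/4 = 2:
a = -2, b = -2

Step 4: Verify.
20*(-2) - 24*(-2) = 8 = 8 ✓

a = -2, b = -2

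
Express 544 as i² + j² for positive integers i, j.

We need to find integers i, j > 0 such that i² + j² = 544.
Trying i = 12: j² = 544 - 12² = 544 - 144 = 400
j = 20
Check: 12² + 20² = 144 + 400 = 544 ✓

544 = 12² + 20²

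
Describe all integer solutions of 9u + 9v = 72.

Step 1: Compute gcd(9, 9) = 9.
Since 9 divides 72, solutions exist.

Step 2: Find a particular solution using extended Euclidean algorithm.
We get u₀ = 0, v₀ = 8.
Check: 9*0 + 9*8 = 72 = 72 ✓

Step 3: Write the general solution.
u = 0 + (9/9)t = 0 + 1t
v = 8 - (9/9)t = 8 - 1t
for any integer t.

u = 0 + 1t, v = 8 - 1t for integer t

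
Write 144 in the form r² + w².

No pair of positive integers r, w satisfies r² + w² = 144.

No solution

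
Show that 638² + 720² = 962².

Compute a² + b² = 638² + 720² = 407044 + 518400 = 925444
Compute c² = 962² = 925444
Since 925444 = 925444, confirmed.

Yes, it is a Pythagorean triple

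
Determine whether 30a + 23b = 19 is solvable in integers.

Step 1: Compute gcd(30, 23).
gcd(30, 23) = 1

Step 2: Check divisibility.
Does 1 divide 19? 19 = 1 x 19, so yes.

By the theorem on linear Diophantine equations, 30a + 23b = 19 has integer solutions if and only if gcd(30, 23) divides 19. Since 1 | 19, solutions exist.

Yes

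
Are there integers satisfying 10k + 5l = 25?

Step 1: Compute gcd(10, 5).
gcd(10, 5) = 5

Step 2: Check divisibility.
Does 5 divide 25? 25 = 5 x 5, so yes.

By the theorem on linear Diophantine equations, 10k + 5l = 25 has integer solutions if and only if gcd(10, 5) divides 25. Since 5 | 25, solutions exist.

Yes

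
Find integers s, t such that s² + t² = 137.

We need to find integers s, t > 0 such that s² + t² = 137.
Trying s = 4: t² = 137 - 4² = 137 - 16 = 121
t = 11
Check: 4² + 11² = 16 + 121 = 137 ✓

137 = 4² + 11²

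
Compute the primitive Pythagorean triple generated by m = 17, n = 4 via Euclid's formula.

a = m² - n² = 289 - 16 = 273
b = 2mn = 2·17·4 = 136
c = m² + n² = 289 + 16 = 305
Verify: 273² + 136² = 74529 + 18496 = 93025 = 305² ✓

(273, 136, 305)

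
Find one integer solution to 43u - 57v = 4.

Step 1: Check solvability.
gcd(43, 57) = 1
Since 1 divides 4, solutions exist.

Step 2: Apply extended Euclidean algorithm to find gcd.
We find integers such that 43*x0 + 57*y0 = 1

Step 3: Scale the particular solution.
Multiply by 4/1 = 4:
u = 16, v = 12

Step 4: Verify.
43*(16) - 57*(12) = 4 = 4 ✓

u = 16, v = 12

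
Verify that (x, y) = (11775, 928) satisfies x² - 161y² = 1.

Compute x² = 11775² = 138650625
Compute 161y² = 161·928² = 161·861184 = 138650624
x² - 161y² = 138650625 - 138650624 = 1
Since this equals 1, (11775, 928) is a solution.

Yes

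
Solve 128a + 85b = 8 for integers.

Step 1: Check solvability.
gcd(128, 85) = 1
Since 1 divides 8, solutions exist.

Step 2: Apply extended Euclidean algorithm to find gcd.
We find integers such that 128*x0 + 85*y0 = 1

Step 3: Scale the particular solution.
Multiply by 8/1 = 8:
a = 16, b = -24

Step 4: Verify.
128*(16) + 85*(-24) = 8 = 8 ✓

a = 16, b = -24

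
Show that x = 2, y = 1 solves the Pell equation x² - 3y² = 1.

Compute x² = 2² = 4
Compute 3y² = 3·1² = 3·1 = 3
x² - 3y² = 4 - 3 = 1
Since this equals 1, (2, 1) is a solution.

Yes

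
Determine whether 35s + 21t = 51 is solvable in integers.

Step 1: Compute gcd(35, 21).
gcd(35, 21) = 7

Step 2: Check divisibility.
Does 7 divide 51? 51 = 7 x 7 + 2, so no.

By the theorem on linear Diophantine equations, 35s + 21t = 51 has integer solutions if and only if gcd(35, 21) divides 51. Since 7 does not divide 51, no solutions exist.

No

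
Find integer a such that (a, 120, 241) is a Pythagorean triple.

a² = c² - b² = 241² - 120² = 58081 - 14400 = 43681
a = sqrt(43681) = 209

209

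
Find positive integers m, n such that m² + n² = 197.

Search for m with 197 - m² a perfect square.
m = 1: 197 - 1² = 197 - 1 = 196 = 14² ✓
So m = 1, n = 14.

m = 1, n = 14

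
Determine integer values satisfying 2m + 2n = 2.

Step 1: Check solvability.
gcd(2, 2) = 2
Since 2 divides 2, solutions exist.

Step 2: Apply extended Euclidean algorithm to find gcd.
We find integers such that 2*x0 + 2*y0 = 2

Step 3: Scale the particular solution.
Multiply by 2/2 = 1:
m = 0, n = 1

Step 4: Verify.
2*(0) + 2*(1) = 2 = 2 ✓

m = 0, n = 1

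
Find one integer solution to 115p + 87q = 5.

Step 1: Check solvability.
gcd(115, 87) = 1
Since 1 divides 5, solutions exist.

Step 2: Apply extended Euclidean algorithm to find gcd.
We find integers such that 115*x0 + 87*y0 = 1

Step 3: Scale the particular solution.
Multiply by 5/1 = 5:
p = 140, q = -185

Step 4: Verify.
115*(140) + 87*(-185) = 5 = 5 ✓

p = 140, q = -185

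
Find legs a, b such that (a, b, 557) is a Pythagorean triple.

We need a² + b² = 557² = 310249.
Trying: 165² + 532² = 27225 + 283024 = 310249 ✓

(165, 532, 557)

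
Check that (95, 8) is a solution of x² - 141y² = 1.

Compute x² = 95² = 9025
Compute 141y² = 141·8² = 141·64 = 9024
x² - 141y² = 9025 - 9024 = 1
Since this equals 1, (95, 8) is a solution.

Yes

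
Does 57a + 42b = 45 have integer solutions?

Step 1: Compute gcd(57, 42).
gcd(57, 42) = 3

Step 2: Check divisibility.
Does 3 divide 45? 45 = 3 x 15, so yes.

By the theorem on linear Diophantine equations, 57a + 42b = 45 has integer solutions if and only if gcd(57, 42) divides 45. Since 3 | 45, solutions exist.

Yes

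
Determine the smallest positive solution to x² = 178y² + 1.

We seek the smallest positive integers (x, y) with x² - 178y² = 1, i.e., x² = 178y² + 1.
Try successive y values:
y = 1: x² = 178·1² + 1 = 179, not a perfect square
y = 2: x² = 178·2² + 1 = 713, not a perfect square
y = 3: x² = 178·3² + 1 = 1603, not a perfect square
... continuing the search (or via continued fractions) ...
y = 120: x² = 178·120² + 1 = 2563201, x = 1601 ✓

Verify: 1601² - 178·120² = 2563201 - 2563200 = 1 ✓

x = 1601, y = 120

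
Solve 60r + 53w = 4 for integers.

Step 1: Check solvability.
gcd(60, 53) = 1
Since 1 divides 4, solutions exist.

Step 2: Apply extended Euclidean algorithm to find gcd.
We find integers such that 60*x0 + 53*y0 = 1

Step 3: Scale the particular solution.
Multiply by 4/1 = 4:
r = -60, w = 68

Step 4: Verify.
60*(-60) + 53*(68) = 4 = 4 ✓

r = -60, w = 68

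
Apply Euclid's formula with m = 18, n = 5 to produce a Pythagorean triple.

a = m² - n² = 18² - 5² = 324 - 25 = 299
b = 2mn = 2·18·5 = 180
c = m² + n² = 324 + 25 = 349
Verify: 299² + 180² = 89401 + 32400 = 121801 = 349² ✓

(299, 180, 349)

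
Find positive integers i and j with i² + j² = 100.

We need to find integers i, j > 0 such that i² + j² = 100.
Trying i = 6: j² = 100 - 6² = 100 - 36 = 64
j = 8
Check: 6² + 8² = 36 + 64 = 100 ✓

100 = 6² + 8²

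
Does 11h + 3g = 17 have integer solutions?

Step 1: Compute gcd(11, 3).
gcd(11, 3) = 1

Step 2: Check divisibility.
Does 1 divide 17? 17 = 1 x 17, so yes.

By the theorem on linear Diophantine equations, 11h + 3g = 17 has integer solutions if and only if gcd(11, 3) divides 17. Since 1 | 17, solutions exist.

Yes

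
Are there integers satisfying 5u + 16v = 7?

Step 1: Compute gcd(5, 16).
gcd(5, 16) = 1

Step 2: Check divisibility.
Does 1 divide 7? 7 = 1 x 7, so yes.

By the theorem on linear Diophantine equations, 5u + 16v = 7 has integer solutions if and only if gcd(5, 16) divides 7. Since 1 | 7, solutions exist.

Yes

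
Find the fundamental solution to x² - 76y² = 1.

We seek the smallest positive integers (x, y) with x² - 76y² = 1, i.e., x² = 76y² + 1.
Try successive y values:
y = 1: x² = 76·1² + 1 = 77, not a perfect square
y = 2: x² = 76·2² + 1 = 305, not a perfect square
y = 3: x² = 76·3² + 1 = 685, not a perfect square
... continuing the search (or via continued fractions) ...
y = 6630: x² = 76·6630² + 1 = 3340724401, x = 57799 ✓

Verify: 57799² - 76·6630² = 3340724401 - 3340724400 = 1 ✓

x = 57799, y = 6630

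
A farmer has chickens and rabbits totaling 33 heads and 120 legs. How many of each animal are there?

Let c = chickens, r = rabbits.
Heads: c + r = 33
Legs: 2c + 4r = 120
From the first equation, c = 33 - r. Substitute:
2(33 - r) + 4r = 120
66 + 2r = 120
r = (120 - 66)/2 = 27
c = 33 - 27 = 6

Chickens: 6, Rabbits: 27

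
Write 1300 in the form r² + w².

We need to find integers r, w > 0 such that r² + w² = 1300.
Trying r = 2: w² = 1300 - 2² = 1300 - 4 = 1296
w = 36
Check: 2² + 36² = 4 + 1296 = 1300 ✓

1300 = 2² + 36²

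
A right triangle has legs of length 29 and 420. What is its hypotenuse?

c² = a² + b² = 29² + 420² = 841 + 176400 = 177241
c = 421

421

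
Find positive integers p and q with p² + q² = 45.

We need to find integers p, q > 0 such that p² + q² = 45.
Trying p = 3: q² = 45 - 3² = 45 - 9 = 36
q = 6
Check: 3² + 6² = 9 + 36 = 45 ✓

45 = 3² + 6²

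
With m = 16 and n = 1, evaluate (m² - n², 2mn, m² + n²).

a = m² - n² = 256 - 1 = 255
b = 2mn = 2·16·1 = 32
c = m² + n² = 256 + 1 = 257
Verify: 255² + 32² = 65025 + 1024 = 66049 = 257² ✓

(255, 32, 257)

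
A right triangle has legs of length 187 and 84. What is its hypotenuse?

c² = a² + b² = 187² + 84² = 34969 + 7056 = 42025
c = 205

205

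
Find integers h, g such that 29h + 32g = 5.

Step 1: Check solvability.
gcd(29, 32) = 1
Since 1 divides 5, solutions exist.

Step 2: Apply extended Euclidean algorithm to find gcd.
We find integers such that 29*x0 + 32*y0 = 1

Step 3: Scale the particular solution.
Multiply by 5/1 = 5:
h = -55, g = 50

Step 4: Verify.
29*(-55) + 32*(50) = 5 = 5 ✓

h = -55, g = 50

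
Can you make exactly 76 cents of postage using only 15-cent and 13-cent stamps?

We need non-negative x, y with 15x + 13y = 76.
gcd(15, 13) = 1 divides 76, so integer solutions exist, but checking x = 0..5 shows none with y ≥ 0.
So 76 cannot be made with non-negative stamp counts.

No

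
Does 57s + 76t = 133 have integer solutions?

Step 1: Compute gcd(57, 76).
gcd(57, 76) = 19

Step 2: Check divisibility.
Does 19 divide 133? 133 = 19 x 7, so yes.

By the theorem on linear Diophantine equations, 57s + 76t = 133 has integer solutions if and only if gcd(57, 76) divides 133. Since 19 | 133, solutions exist.

Yes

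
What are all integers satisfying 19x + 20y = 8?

Step 1: Compute gcd(19, 20) = 1.
Since 1 divides 8, solutions exist.

Step 2: Find a particular solution using extended Euclidean algorithm.
We get x₀ = -8, y₀ = 8.
Check: 19*-8 + 20*8 = 8 = 8 ✓

Step 3: Write the general solution.
x = -8 + (20/1)t = -8 + 20t
y = 8 - (19/1)t = 8 - 19t
for any integer t.

x = -8 + 20t, y = 8 - 19t for integer t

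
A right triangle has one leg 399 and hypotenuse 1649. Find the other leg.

b² = c² - a² = 2719201 - 159201 = 2560000
b = 1600

1600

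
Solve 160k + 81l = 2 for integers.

Step 1: Check solvability.
gcd(160, 81) = 1
Since 1 divides 2, solutions exist.

Step 2: Apply extended Euclidean algorithm to find gcd.
We find integers such that 160*x0 + 81*y0 = 1

Step 3: Scale the particular solution.
Multiply by 2/1 = 2:
k = 80, l = -158

Step 4: Verify.
160*(80) + 81*(-158) = 2 = 2 ✓

k = 80, l = -158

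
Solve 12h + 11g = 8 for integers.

Step 1: Check solvability.
gcd(12, 11) = 1
Since 1 divides 8, solutions exist.

Step 2: Apply extended Euclidean algorithm to find gcd.
We find integers such that 12*x0 + 11*y0 = 1

Step 3: Scale the particular solution.
Multiply by 8/1 = 8:
h = 8, g = -8

Step 4: Verify.
12*(8) + 11*(-8) = 8 = 8 ✓

h = 8, g = -8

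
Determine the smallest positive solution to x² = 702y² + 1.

We seek the smallest positive integers (x, y) with x² - 702y² = 1, i.e., x² = 702y² + 1.
Try successive y values:
y = 1: x² = 702·1² + 1 = 703, not a perfect square
y = 2: x² = 702·2² + 1 = 2809, x = 53 ✓

Verify: 53² - 702·2² = 2809 - 2808 = 1 ✓

x = 53, y = 2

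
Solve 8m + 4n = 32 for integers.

Step 1: Check solvability.
gcd(8, 4) = 4
Since 4 divides 32, solutions exist.

Step 2: Apply extended Euclidean algorithm to find gcd.
We find integers such that 8*x0 + 4*y0 = 4

Step 3: Scale the particular solution.
Multiply by 32/4 = 8:
m = 0, n = 8

Step 4: Verify.
8*(0) + 4*(8) = 32 = 32 ✓

m = 0, n = 8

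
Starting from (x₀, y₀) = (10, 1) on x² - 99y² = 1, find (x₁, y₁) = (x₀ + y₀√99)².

Solutions to x² - Dy² = 1 are generated by powers of (x₀ + y₀√D).
The next solution satisfies x₁ + y₁√99 = (x₀ + y₀√99)², giving:
x₁ = x₀² + 99y₀² = 10² + 99·1² = 100 + 99 = 199
y₁ = 2x₀y₀ = 2·10·1 = 20

Verify: 199² - 99·20² = 39601 - 39600 = 1 ✓

x = 199, y = 20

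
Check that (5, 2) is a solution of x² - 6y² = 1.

Compute x² = 5² = 25
Compute 6y² = 6·2² = 6·4 = 24
x² - 6y² = 25 - 24 = 1
Since this equals 1, (5, 2) is a solution.

Yes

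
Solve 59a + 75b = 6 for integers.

Step 1: Check solvability.
gcd(59, 75) = 1
Since 1 divides 6, solutions exist.

Step 2: Apply extended Euclidean algorithm to find gcd.
We find integers such that 59*x0 + 75*y0 = 1

Step 3: Scale the particular solution.
Multiply by 6/1 = 6:
a = 84, b = -66

Step 4: Verify.
59*(84) + 75*(-66) = 6 = 6 ✓

a = 84, b = -66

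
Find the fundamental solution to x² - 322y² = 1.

We seek the smallest positive integers (x, y) with x² - 322y² = 1, i.e., x² = 322y² + 1.
Try successive y values:
y = 1: x² = 322·1² + 1 = 323, not a perfect square
y = 2: x² = 322·2² + 1 = 1289, not a perfect square
y = 3: x² = 322·3² + 1 = 2899, not a perfect square
... continuing the search (or via continued fractions) ...
y = 18: x² = 322·18² + 1 = 104329, x = 323 ✓

Verify: 323² - 322·18² = 104329 - 104328 = 1 ✓

x = 323, y = 18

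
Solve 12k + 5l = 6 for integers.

Step 1: Check solvability.
gcd(12, 5) = 1
Since 1 divides 6, solutions exist.

Step 2: Apply extended Euclidean algorithm to find gcd.
We find integers such that 12*x0 + 5*y0 = 1

Step 3: Scale the particular solution.
Multiply by 6/1 = 6:
k = -12, l = 30

Step 4: Verify.
12*(-12) + 5*(30) = 6 = 6 ✓

k = -12, l = 30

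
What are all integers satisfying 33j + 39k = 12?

Step 1: Compute gcd(33, 39) = 3.
Since 3 divides 12, solutions exist.

Step 2: Find a particular solution using extended Euclidean algorithm.
We get j₀ = 24, k₀ = -20.
Check: 33*24 + 39*-20 = 12 = 12 ✓

Step 3: Write the general solution.
j = 24 + (39/3)t = 24 + 13t
k = -20 - (33/3)t = -20 - 11t
for any integer t.

j = 24 + 13t, k = -20 - 11t for integer t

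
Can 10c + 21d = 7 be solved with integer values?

Step 1: Compute gcd(10, 21).
gcd(10, 21) = 1

Step 2: Check divisibility.
Does 1 divide 7? 7 = 1 x 7, so yes.

By the theorem on linear Diophantine equations, 10c + 21d = 7 has integer solutions if and only if gcd(10, 21) divides 7. Since 1 | 7, solutions exist.

Yes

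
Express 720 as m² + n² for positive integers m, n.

We need to find integers m, n > 0 such that m² + n² = 720.
Trying m = 12: n² = 720 - 12² = 720 - 144 = 576
n = 24
Check: 12² + 24² = 144 + 576 = 720 ✓

720 = 12² + 24²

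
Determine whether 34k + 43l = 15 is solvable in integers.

Step 1: Compute gcd(34, 43).
gcd(34, 43) = 1

Step 2: Check divisibility.
Does 1 divide 15? 15 = 1 x 15, so yes.

By the theorem on linear Diophantine equations, 34k + 43l = 15 has integer solutions if and only if gcd(34, 43) divides 15. Since 1 | 15, solutions exist.

Yes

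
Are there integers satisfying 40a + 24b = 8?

Step 1: Compute gcd(40, 24).
gcd(40, 24) = 8

Step 2: Check divisibility.
Does 8 divide 8? 8 = 8 x 1, so yes.

By the theorem on linear Diophantine equations, 40a + 24b = 8 has integer solutions if and only if gcd(40, 24) divides 8. Since 8 | 8, solutions exist.

Yes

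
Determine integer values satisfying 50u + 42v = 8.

Step 1: Check solvability.
gcd(50, 42) = 2
Since 2 divides 8, solutions exist.

Step 2: Apply extended Euclidean algorithm to find gcd.
We find integers such that 50*x0 + 42*y0 = 2

Step 3: Scale the particular solution.
Multiply by 8/2 = 4:
u = -20, v = 24

Step 4: Verify.
50*(-20) + 42*(24) = 8 = 8 ✓

u = -20, v = 24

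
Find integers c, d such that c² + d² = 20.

We need to find integers c, d > 0 such that c² + d² = 20.
Trying c = 2: d² = 20 - 2² = 20 - 4 = 16
d = 4
Check: 2² + 4² = 4 + 16 = 20 ✓

20 = 2² + 4²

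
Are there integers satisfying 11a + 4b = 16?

Step 1: Compute gcd(11, 4).
gcd(11, 4) = 1

Step 2: Check divisibility.
Does 1 divide 16? 16 = 1 x 16, so yes.

By the theorem on linear Diophantine equations, 11a + 4b = 16 has integer solutions if and only if gcd(11, 4) divides 16. Since 1 | 16, solutions exist.

Yes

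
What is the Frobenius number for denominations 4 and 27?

For two coprime denominations a and b, the Frobenius number (largest value not representable as a non-negative combination) is ab - a - b.
Here gcd(4, 27) = 1, so they are coprime.
F(4, 27) = 4·27 - 4 - 27 = 108 - 31 = 77

77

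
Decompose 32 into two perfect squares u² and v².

We need to find integers u, v > 0 such that u² + v² = 32.
Trying u = 4: v² = 32 - 4² = 32 - 16 = 16
v = 4
Check: 4² + 4² = 16 + 16 = 32 ✓

32 = 4² + 4²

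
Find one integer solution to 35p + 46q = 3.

Step 1: Check solvability.
gcd(35, 46) = 1
Since 1 divides 3, solutions exist.

Step 2: Apply extended Euclidean algorithm to find gcd.
We find integers such that 35*x0 + 46*y0 = 1

Step 3: Scale the particular solution.
Multiply by 3/1 = 3:
p = -63, q = 48

Step 4: Verify.
35*(-63) + 46*(48) = 3 = 3 ✓

p = -63, q = 48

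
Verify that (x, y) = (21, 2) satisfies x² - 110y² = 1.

Compute x² = 21² = 441
Compute 110y² = 110·2² = 110·4 = 440
x² - 110y² = 441 - 440 = 1
Since this equals 1, (21, 2) is a solution.

Yes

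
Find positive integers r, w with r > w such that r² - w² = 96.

Factor: r² - w² = (r+w)(r-w) = 96.
We need two factors of 96 with the same parity.
Use r+w = 48 and r-w = 2 (product 48·2 = 96).
Adding: 2r = 50, so r = 25.
Subtracting: 2w = 46, so w = 23.
Check: 25² - 23² = 625 - 529 = 96 ✓

r = 25, w = 23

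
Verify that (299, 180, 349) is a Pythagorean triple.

Compute a² + b² = 299² + 180² = 89401 + 32400 = 121801
Compute c² = 349² = 121801
Since 121801 = 121801, confirmed.

Yes, it is a Pythagorean triple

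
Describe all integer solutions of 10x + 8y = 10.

Step 1: Compute gcd(10, 8) = 2.
Since 2 divides 10, solutions exist.

Step 2: Find a particular solution using extended Euclidean algorithm.
We get x₀ = 5, y₀ = -5.
Check: 10*5 + 8*-5 = 10 = 10 ✓

Step 3: Write the general solution.
x = 5 + (8/2)t = 5 + 4t
y = -5 - (10/2)t = -5 - 5t
for any integer t.

x = 5 + 4t, y = -5 - 5t for integer t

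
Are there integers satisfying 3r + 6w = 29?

Step 1: Compute gcd(3, 6).
gcd(3, 6) = 3

Step 2: Check divisibility.
Does 3 divide 29? 29 = 3 x 9 + 2, so no.

By the theorem on linear Diophantine equations, 3r + 6w = 29 has integer solutions if and only if gcd(3, 6) divides 29. Since 3 does not divide 29, no solutions exist.

No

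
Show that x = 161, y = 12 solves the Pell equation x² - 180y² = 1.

Compute x² = 161² = 25921
Compute 180y² = 180·12² = 180·144 = 25920
x² - 180y² = 25921 - 25920 = 1
Since this equals 1, (161, 12) is a solution.

Yes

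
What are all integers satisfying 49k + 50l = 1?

Step 1: Compute gcd(49, 50) = 1.
Since 1 divides 1, solutions exist.

Step 2: Find a particular solution using extended Euclidean algorithm.
We get k₀ = -1, l₀ = 1.
Check: 49*-1 + 50*1 = 1 = 1 ✓

Step 3: Write the general solution.
k = -1 + (50/1)t = -1 + 50t
l = 1 - (49/1)t = 1 - 49t
for any integer t.

k = -1 + 50t, l = 1 - 49t for integer t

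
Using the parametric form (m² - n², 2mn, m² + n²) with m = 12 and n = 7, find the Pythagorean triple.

a = m² - n² = 12² - 7² = 144 - 49 = 95
b = 2mn = 2·12·7 = 168
c = m² + n² = 144 + 49 = 193
Verify: 95² + 168² = 9025 + 28224 = 37249 = 193² ✓

(95, 168, 193)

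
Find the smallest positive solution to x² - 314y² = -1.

We need x² = 314y² - 1. Try successive y:
y = 1: x² = 314·1² - 1 = 313, not a perfect square
y = 2: x² = 314·2² - 1 = 1255, not a perfect square
y = 3: x² = 314·3² - 1 = 2825, not a perfect square
...
y = 25: x² = 314·25² - 1 = 196249 = 443² ✓
Check: 443² - 314·25² = 196249 - 196250 = -1 ✓

x = 443, y = 25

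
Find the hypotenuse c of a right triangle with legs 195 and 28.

c² = a² + b² = 195² + 28² = 38025 + 784 = 38809
c = 197

197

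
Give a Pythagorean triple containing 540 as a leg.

We need the other leg and hypotenuse such that 540² + x² = c².
Take x = 629, c = 829: 540² + 629² = 291600 + 395641 = 687241 = 829² ✓
Triple: (629, 540, 829)

(629, 540, 829)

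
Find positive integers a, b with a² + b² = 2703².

We need a² + b² = 2703² = 7306209.
Trying: 1353² + 2340² = 1830609 + 5475600 = 7306209 ✓

(1353, 2340, 2703)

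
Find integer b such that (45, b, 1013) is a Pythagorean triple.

b² = c² - a² = 1013² - 45² = 1026169 - 2025 = 1024144
b = sqrt(1024144) = 1012

1012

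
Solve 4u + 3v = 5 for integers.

Step 1: Check solvability.
gcd(4, 3) = 1
Since 1 divides 5, solutions exist.

Step 2: Apply extended Euclidean algorithm to find gcd.
We find integers such that 4*x0 + 3*y0 = 1

Step 3: Scale the particular solution.
Multiply by 5/1 = 5:
u = 5, v = -5

Step 4: Verify.
4*(5) + 3*(-5) = 5 = 5 ✓

u = 5, v = -5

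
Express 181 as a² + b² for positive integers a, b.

We need to find integers a, b > 0 such that a² + b² = 181.
Trying a = 9: b² = 181 - 9² = 181 - 81 = 100
b = 10
Check: 9² + 10² = 81 + 100 = 181 ✓

181 = 9² + 10²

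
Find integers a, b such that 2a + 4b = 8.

Step 1: Check solvability.
gcd(2, 4) = 2
Since 2 divides 8, solutions exist.

Step 2: Apply extended Euclidean algorithm to find gcd.
We find integers such that 2*x0 + 4*y0 = 2

Step 3: Scale the particular solution.
Multiply by 8/2 = 4:
a = 4, b = 0

Step 4: Verify.
2*(4) + 4*(0) = 8 = 8 ✓

a = 4, b = 0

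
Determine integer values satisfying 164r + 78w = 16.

Step 1: Check solvability.
gcd(164, 78) = 2
Since 2 divides 16, solutions exist.

Step 2: Apply extended Euclidean algorithm to find gcd.
We find integers such that 164*x0 + 78*y0 = 2

Step 3: Scale the particular solution.
Multiply by 16/2 = 8:
r = 80, w = -168

Step 4: Verify.
164*(80) + 78*(-168) = 16 = 16 ✓

r = 80, w = -168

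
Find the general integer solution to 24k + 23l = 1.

Step 1: Compute gcd(24, 23) = 1.
Since 1 divides 1, solutions exist.

Step 2: Find a particular solution using extended Euclidean algorithm.
We get k₀ = 1, l₀ = -1.
Check: 24*1 + 23*-1 = 1 = 1 ✓

Step 3: Write the general solution.
k = 1 + (23/1)t = 1 + 23t
l = -1 - (24/1)t = -1 - 24t
for any integer t.

k = 1 + 23t, l = -1 - 24t for integer t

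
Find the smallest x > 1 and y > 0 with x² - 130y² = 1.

We seek the smallest positive integers (x, y) with x² - 130y² = 1, i.e., x² = 130y² + 1.
Try successive y values:
y = 1: x² = 130·1² + 1 = 131, not a perfect square
y = 2: x² = 130·2² + 1 = 521, not a perfect square
y = 3: x² = 130·3² + 1 = 1171, not a perfect square
... continuing the search (or via continued fractions) ...
y = 570: x² = 130·570² + 1 = 42237001, x = 6499 ✓

Verify: 6499² - 130·570² = 42237001 - 42237000 = 1 ✓

x = 6499, y = 570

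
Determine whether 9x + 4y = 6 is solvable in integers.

Step 1: Compute gcd(9, 4).
gcd(9, 4) = 1

Step 2: Check divisibility.
Does 1 divide 6? 6 = 1 x 6, so yes.

By the theorem on linear Diophantine equations, 9x + 4y = 6 has integer solutions if and only if gcd(9, 4) divides 6. Since 1 | 6, solutions exist.

Yes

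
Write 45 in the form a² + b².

We need to find integers a, b > 0 such that a² + b² = 45.
Trying a = 3: b² = 45 - 3² = 45 - 9 = 36
b = 6
Check: 3² + 6² = 9 + 36 = 45 ✓

45 = 3² + 6²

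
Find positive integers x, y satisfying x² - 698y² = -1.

We need x² = 698y² - 1. Try successive y:
y = 1: x² = 698·1² - 1 = 697, not a perfect square
y = 2: x² = 698·2² - 1 = 2791, not a perfect square
y = 3: x² = 698·3² - 1 = 6281, not a perfect square
...
y = 193: x² = 698·193² - 1 = 25999801 = 5099² ✓
Check: 5099² - 698·193² = 25999801 - 25999802 = -1 ✓

x = 5099, y = 193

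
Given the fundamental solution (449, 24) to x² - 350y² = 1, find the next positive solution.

Solutions to x² - Dy² = 1 are generated by powers of (x₀ + y₀√D).
The next solution satisfies x₁ + y₁√350 = (x₀ + y₀√350)², giving:
x₁ = x₀² + 350y₀² = 449² + 350·24² = 201601 + 201600 = 403201
y₁ = 2x₀y₀ = 2·449·24 = 21552

Verify: 403201² - 350·21552² = 162571046401 - 162571046400 = 1 ✓

x = 403201, y = 21552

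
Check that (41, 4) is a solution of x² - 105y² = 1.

Compute x² = 41² = 1681
Compute 105y² = 105·4² = 105·16 = 1680
x² - 105y² = 1681 - 1680 = 1
Since this equals 1, (41, 4) is a solution.

Yes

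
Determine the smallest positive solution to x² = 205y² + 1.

We seek the smallest positive integers (x, y) with x² - 205y² = 1, i.e., x² = 205y² + 1.
Try successive y values:
y = 1: x² = 205·1² + 1 = 206, not a perfect square
y = 2: x² = 205·2² + 1 = 821, not a perfect square
y = 3: x² = 205·3² + 1 = 1846, not a perfect square
... continuing the search (or via continued fractions) ...
y = 2772: x² = 205·2772² + 1 = 1575216721, x = 39689 ✓

Verify: 39689² - 205·2772² = 1575216721 - 1575216720 = 1 ✓

x = 39689, y = 2772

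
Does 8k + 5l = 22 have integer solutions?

Step 1: Compute gcd(8, 5).
gcd(8, 5) = 1

Step 2: Check divisibility.
Does 1 divide 22? 22 = 1 x 22, so yes.

By the theorem on linear Diophantine equations, 8k + 5l = 22 has integer solutions if and only if gcd(8, 5) divides 22. Since 1 | 22, solutions exist.

Yes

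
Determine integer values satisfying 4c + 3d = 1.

Step 1: Check solvability.
gcd(4, 3) = 1
Since 1 divides 1, solutions exist.

Step 2: Apply extended Euclidean algorithm to find gcd.
We find integers such that 4*x0 + 3*y0 = 1

Step 3: Scale the particular solution.
Multiply by 1/1 = 1:
c = 1, d = -1

Step 4: Verify.
4*(1) + 3*(-1) = 1 = 1 ✓

c = 1, d = -1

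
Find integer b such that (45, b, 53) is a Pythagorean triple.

b² = c² - a² = 53² - 45² = 2809 - 2025 = 784
b = sqrt(784) = 28

28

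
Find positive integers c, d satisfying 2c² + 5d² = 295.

Try small values of c and check whether (295 - 2c²)/5 is a perfect square.
c = 5: 2·5² = 50, so 5d² = 295 - 50 = 245, giving d² = 49, d = 7.
Check: 2·5² + 5·7² = 50 + 245 = 295 ✓

c = 5, d = 7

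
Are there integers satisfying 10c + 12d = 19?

Step 1: Compute gcd(10, 12).
gcd(10, 12) = 2

Step 2: Check divisibility.
Does 2 divide 19? 19 = 2 x 9 + 1, so no.

By the theorem on linear Diophantine equations, 10c + 12d = 19 has integer solutions if and only if gcd(10, 12) divides 19. Since 2 does not divide 19, no solutions exist.

No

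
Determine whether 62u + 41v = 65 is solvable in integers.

Step 1: Compute gcd(62, 41).
gcd(62, 41) = 1

Step 2: Check divisibility.
Does 1 divide 65? 65 = 1 x 65, so yes.

By the theorem on linear Diophantine equations, 62u + 41v = 65 has integer solutions if and only if gcd(62, 41) divides 65. Since 1 | 65, solutions exist.

Yes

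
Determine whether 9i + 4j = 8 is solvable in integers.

Step 1: Compute gcd(9, 4).
gcd(9, 4) = 1

Step 2: Check divisibility.
Does 1 divide 8? 8 = 1 x 8, so yes.

By the theorem on linear Diophantine equations, 9i + 4j = 8 has integer solutions if and only if gcd(9, 4) divides 8. Since 1 | 8, solutions exist.

Yes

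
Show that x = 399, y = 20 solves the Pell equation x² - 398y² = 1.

Compute x² = 399² = 159201
Compute 398y² = 398·20² = 398·400 = 159200
x² - 398y² = 159201 - 159200 = 1
Since this equals 1, (399, 20) is a solution.

Yes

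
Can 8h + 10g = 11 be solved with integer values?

Step 1: Compute gcd(8, 10).
gcd(8, 10) = 2

Step 2: Check divisibility.
Does 2 divide 11? 11 = 2 x 5 + 1, so no.

By the theorem on linear Diophantine equations, 8h + 10g = 11 has integer solutions if and only if gcd(8, 10) divides 11. Since 2 does not divide 11, no solutions exist.

No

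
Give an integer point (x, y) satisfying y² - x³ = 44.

Try small integer x values and check whether x³ + 44 is a perfect square.
x = 5: x³ + 44 = 5³ + 44 = 125 + 44 = 169
Is 169 a perfect square? 13² = 169 ✓
So (x, y) = (5, 13) is a solution.

x = 5, y = 13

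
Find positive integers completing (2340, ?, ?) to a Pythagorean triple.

We need the other leg and hypotenuse such that 2340² + x² = c².
Take x = 775, c = 2465: 2340² + 775² = 5475600 + 600625 = 6076225 = 2465² ✓
Triple: (775, 2340, 2465)

(775, 2340, 2465)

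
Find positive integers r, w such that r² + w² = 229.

Search for r with 229 - r² a perfect square.
r = 2: 229 - 2² = 229 - 4 = 225 = 15² ✓
So r = 2, w = 15.

r = 2, w = 15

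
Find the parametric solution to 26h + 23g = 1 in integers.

Step 1: Compute gcd(26, 23) = 1.
Since 1 divides 1, solutions exist.

Step 2: Find a particular solution using extended Euclidean algorithm.
We get h₀ = 8, g₀ = -9.
Check: 26*8 + 23*-9 = 1 = 1 ✓

Step 3: Write the general solution.
h = 8 + (23/1)t = 8 + 23t
g = -9 - (26/1)t = -9 - 26t
for any integer t.

h = 8 + 23t, g = -9 - 26t for integer t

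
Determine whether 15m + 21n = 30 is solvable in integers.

Step 1: Compute gcd(15, 21).
gcd(15, 21) = 3

Step 2: Check divisibility.
Does 3 divide 30? 30 = 3 x 10, so yes.

By the theorem on linear Diophantine equations, 15m + 21n = 30 has integer solutions if and only if gcd(15, 21) divides 30. Since 3 | 30, solutions exist.

Yes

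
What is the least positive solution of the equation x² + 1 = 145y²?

We need x² = 145y² - 1. Try successive y:
y = 1: x² = 145·1² - 1 = 144 = 12² ✓
Check: 12² - 145·1² = 144 - 145 = -1 ✓

x = 12, y = 1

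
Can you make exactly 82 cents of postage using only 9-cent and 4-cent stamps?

We need non-negative x, y with 9x + 4y = 82.
gcd(9, 4) = 1 divides 82, so integer solutions exist.
Search for a non-negative one: x = 2 gives 4y = 82 - 18 = 64, so y = 16.
Check: 9·2 + 4·16 = 82 ✓

Yes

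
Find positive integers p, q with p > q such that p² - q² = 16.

Factor: p² - q² = (p+q)(p-q) = 16.
We need two factors of 16 with the same parity.
Use p+q = 8 and p-q = 2 (product 8·2 = 16).
Adding: 2p = 10, so p = 5.
Subtracting: 2q = 6, so q = 3.
Check: 5² - 3² = 25 - 9 = 16 ✓

p = 5, q = 3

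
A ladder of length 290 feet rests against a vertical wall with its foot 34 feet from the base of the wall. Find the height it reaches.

The ladder, wall, and ground form a right triangle with hypotenuse 290 and one leg 34.
By the Pythagorean theorem: h² = 290² - 34² = 84100 - 1156 = 82944
h = √82944 = 288 feet

288 feet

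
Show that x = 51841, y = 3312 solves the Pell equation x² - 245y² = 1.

Compute x² = 51841² = 2687489281
Compute 245y² = 245·3312² = 245·10969344 = 2687489280
x² - 245y² = 2687489281 - 2687489280 = 1
Since this equals 1, (51841, 3312) is a solution.

Yes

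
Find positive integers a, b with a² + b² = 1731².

We need a² + b² = 1731² = 2996361.
Trying: 1725² + 144² = 2975625 + 20736 = 2996361 ✓

(1725, 144, 1731)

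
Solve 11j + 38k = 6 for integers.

Step 1: Check solvability.
gcd(11, 38) = 1
Since 1 divides 6, solutions exist.

Step 2: Apply extended Euclidean algorithm to find gcd.
We find integers such that 11*x0 + 38*y0 = 1

Step 3: Scale the particular solution.
Multiply by 6/1 = 6:
j = 42, k = -12

Step 4: Verify.
11*(42) + 38*(-12) = 6 = 6 ✓

j = 42, k = -12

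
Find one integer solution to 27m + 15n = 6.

Step 1: Check solvability.
gcd(27, 15) = 3
Since 3 divides 6, solutions exist.

Step 2: Apply extended Euclidean algorithm to find gcd.
We find integers such that 27*x0 + 15*y0 = 3

Step 3: Scale the particular solution.
Multiply by 6/3 = 2:
m = -2, n = 4

Step 4: Verify.
27*(-2) + 15*(4) = 6 = 6 ✓

m = -2, n = 4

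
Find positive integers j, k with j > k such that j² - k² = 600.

Factor: j² - k² = (j+k)(j-k) = 600.
We need two factors of 600 with the same parity.
Use j+k = 300 and j-k = 2 (product 300·2 = 600).
Adding: 2j = 302, so j = 151.
Subtracting: 2k = 298, so k = 149.
Check: 151² - 149² = 22801 - 22201 = 600 ✓

j = 151, k = 149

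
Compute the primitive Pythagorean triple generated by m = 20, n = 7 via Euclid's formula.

a = m² - n² = 20² - 7² = 400 - 49 = 351
b = 2mn = 2·20·7 = 280
c = m² + n² = 400 + 49 = 449
Verify: 351² + 280² = 123201 + 78400 = 201601 = 449² ✓

(351, 280, 449)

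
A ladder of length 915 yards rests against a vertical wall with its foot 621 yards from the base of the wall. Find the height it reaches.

The ladder, wall, and ground form a right triangle with hypotenuse 915 and one leg 621.
By the Pythagorean theorem: h² = 915² - 621² = 837225 - 385641 = 451584
h = √451584 = 672 yards

672 yards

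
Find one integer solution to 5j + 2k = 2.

Step 1: Check solvability.
gcd(5, 2) = 1
Since 1 divides 2, solutions exist.

Step 2: Apply extended Euclidean algorithm to find gcd.
We find integers such that 5*x0 + 2*y0 = 1

Step 3: Scale the particular solution.
Multiply by 2/1 = 2:
j = 2, k = -4

Step 4: Verify.
5*(2) + 2*(-4) = 2 = 2 ✓

j = 2, k = -4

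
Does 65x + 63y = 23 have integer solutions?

Step 1: Compute gcd(65, 63).
gcd(65, 63) = 1

Step 2: Check divisibility.
Does 1 divide 23? 23 = 1 x 23, so yes.

By the theorem on linear Diophantine equations, 65x + 63y = 23 has integer solutions if and only if gcd(65, 63) divides 23. Since 1 | 23, solutions exist.

Yes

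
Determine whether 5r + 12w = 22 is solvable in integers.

Step 1: Compute gcd(5, 12).
gcd(5, 12) = 1

Step 2: Check divisibility.
Does 1 divide 22? 22 = 1 x 22, so yes.

By the theorem on linear Diophantine equations, 5r + 12w = 22 has integer solutions if and only if gcd(5, 12) divides 22. Since 1 | 22, solutions exist.

Yes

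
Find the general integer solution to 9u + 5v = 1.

Step 1: Compute gcd(9, 5) = 1.
Since 1 divides 1, solutions exist.

Step 2: Find a particular solution using extended Euclidean algorithm.
We get u₀ = -1, v₀ = 2.
Check: 9*-1 + 5*2 = 1 = 1 ✓

Step 3: Write the general solution.
u = -1 + (5/1)t = -1 + 5t
v = 2 - (9/1)t = 2 - 9t
for any integer t.

u = -1 + 5t, v = 2 - 9t for integer t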